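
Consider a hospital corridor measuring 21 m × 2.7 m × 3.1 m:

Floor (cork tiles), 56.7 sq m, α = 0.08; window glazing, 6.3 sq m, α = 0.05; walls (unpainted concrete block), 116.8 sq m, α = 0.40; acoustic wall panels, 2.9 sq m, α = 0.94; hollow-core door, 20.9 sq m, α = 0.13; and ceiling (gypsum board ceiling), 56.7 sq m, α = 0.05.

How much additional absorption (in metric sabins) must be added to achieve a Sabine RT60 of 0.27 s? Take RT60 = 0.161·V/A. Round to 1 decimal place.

Summing Sᵢαᵢ: 4.536 + 0.315 + 46.720 + 2.726 + 2.717 + 2.835 → A₁ = 59.849 sabins.
V = 175.77 m³. Required absorption A₂ = 0.161 × 175.77 / 0.27 = 104.811 sabins.
Additional absorption ΔA = 104.811 − 59.849 = 45.0 sabins.

45.0 sabins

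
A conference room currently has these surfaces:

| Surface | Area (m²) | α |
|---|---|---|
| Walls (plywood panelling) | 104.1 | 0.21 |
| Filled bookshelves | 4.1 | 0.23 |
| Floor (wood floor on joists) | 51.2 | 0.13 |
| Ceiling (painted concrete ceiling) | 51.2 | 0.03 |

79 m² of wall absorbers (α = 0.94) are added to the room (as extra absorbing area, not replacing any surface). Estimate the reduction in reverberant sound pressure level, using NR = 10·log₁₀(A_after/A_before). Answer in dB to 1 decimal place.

5.3 dB

Summing Sᵢαᵢ: 21.861 + 0.943 + 6.656 + 1.536 → A_before = 30.996 sabins.
Treatment contributes 79·0.94 = 74.260 sabins.
New total A_after = 105.256 sabins.
NR = 10·log₁₀(105.256/30.996) = 5.3 dB.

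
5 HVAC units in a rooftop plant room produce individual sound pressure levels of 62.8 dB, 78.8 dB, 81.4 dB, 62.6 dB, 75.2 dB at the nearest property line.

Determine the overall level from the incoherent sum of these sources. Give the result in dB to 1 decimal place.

84.0 dB

Sum in the linear (power) domain: Σ 10^(Lᵢ/10) = 10^(62.8/10) + 10^(78.8/10) + 10^(81.4/10) + 10^(62.6/10) + 10^(75.2/10) = 2.507e+08.
L_total = 10·log₁₀(2.507e+08) = 84.0 dB.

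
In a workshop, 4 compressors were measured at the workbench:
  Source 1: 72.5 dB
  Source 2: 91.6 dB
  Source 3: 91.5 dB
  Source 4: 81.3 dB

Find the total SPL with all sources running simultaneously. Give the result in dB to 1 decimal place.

94.8 dB

Σ 10^(Lᵢ/10) = 3.011e+09.
L_total = 10·log₁₀(3.011e+09) = 94.8 dB.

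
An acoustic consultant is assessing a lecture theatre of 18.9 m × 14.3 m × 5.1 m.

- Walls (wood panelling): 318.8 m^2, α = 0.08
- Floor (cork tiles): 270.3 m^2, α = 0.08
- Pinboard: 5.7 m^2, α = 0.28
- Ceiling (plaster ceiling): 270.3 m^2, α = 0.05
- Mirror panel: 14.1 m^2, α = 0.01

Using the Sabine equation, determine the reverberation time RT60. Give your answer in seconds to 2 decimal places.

3.56 s

Total absorption A = 318.8×0.08 + 270.3×0.08 + 5.7×0.28 + 270.3×0.05 + 14.1×0.01
  = 25.504 + 21.624 + 1.596 + 13.515 + 0.141 = 62.380 m^2 sabins.
Volume V = 18.9 × 14.3 × 5.1 = 1378.377 m³.
Sabine: RT60 = 0.161 × 1378.377 / 62.380 = 3.56 s.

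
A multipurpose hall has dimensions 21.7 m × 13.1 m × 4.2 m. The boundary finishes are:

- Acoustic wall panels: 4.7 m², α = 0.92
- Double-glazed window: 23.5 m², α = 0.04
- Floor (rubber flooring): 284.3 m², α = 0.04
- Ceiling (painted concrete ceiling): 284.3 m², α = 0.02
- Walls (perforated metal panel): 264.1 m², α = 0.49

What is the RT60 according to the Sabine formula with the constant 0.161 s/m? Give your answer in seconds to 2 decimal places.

1.27 seconds

Summing Sᵢαᵢ: 4.324 + 0.940 + 11.372 + 5.686 + 129.409 → A = 151.731 sabins.
V = 21.7·13.1·4.2 = 1193.934 m³.
RT60 = 0.161 · V / A = 0.161 × 1193.934 / 151.731 = 1.27 s.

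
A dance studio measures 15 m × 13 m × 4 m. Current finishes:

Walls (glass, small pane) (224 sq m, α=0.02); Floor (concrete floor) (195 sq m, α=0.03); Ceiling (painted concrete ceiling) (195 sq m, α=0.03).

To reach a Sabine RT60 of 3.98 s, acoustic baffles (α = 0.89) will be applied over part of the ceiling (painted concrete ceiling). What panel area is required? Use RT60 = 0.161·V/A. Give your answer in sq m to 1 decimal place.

Equivalent absorption area: A₁ = 224×0.02 + 195×0.03 + 195×0.03 = 16.180 sq m.
Required A₂ = 0.161·780/3.98 = 31.553 sabins.
ΔA needed = 31.553 − 16.180 = 15.373 sabins.
Each sq m of panel replacing the ceiling (painted concrete ceiling) adds (0.89 − 0.03) = 0.86 sabins.
Area = ΔA/Δα = 15.373/0.86 = 17.9 sq m.

17.9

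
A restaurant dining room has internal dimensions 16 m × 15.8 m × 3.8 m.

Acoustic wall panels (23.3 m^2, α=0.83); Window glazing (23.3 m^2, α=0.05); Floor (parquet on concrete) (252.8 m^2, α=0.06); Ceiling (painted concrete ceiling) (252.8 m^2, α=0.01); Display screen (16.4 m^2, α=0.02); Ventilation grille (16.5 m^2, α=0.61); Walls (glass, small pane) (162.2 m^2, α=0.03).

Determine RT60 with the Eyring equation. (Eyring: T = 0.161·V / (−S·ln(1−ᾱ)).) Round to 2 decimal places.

Total surface area S = 23.3 + 23.3 + 252.8 + 252.8 + 16.4 + 16.5 + 162.2 = 747.3 m^2.
Absorption A = 23.3×0.83 + 23.3×0.05 + 252.8×0.06 + 252.8×0.01 + 16.4×0.02 + 16.5×0.61 + 162.2×0.03 = 53.459 sabins.
ᾱ = 53.459 / 747.3 = 0.0715.
Eyring denominator: −S ln(1−ᾱ) = 55.438.
V = 16 × 15.8 × 3.8 = 960.64 m³.
RT60 = 0.161 × 960.64 / 55.438 = 2.79 s.

2.79 s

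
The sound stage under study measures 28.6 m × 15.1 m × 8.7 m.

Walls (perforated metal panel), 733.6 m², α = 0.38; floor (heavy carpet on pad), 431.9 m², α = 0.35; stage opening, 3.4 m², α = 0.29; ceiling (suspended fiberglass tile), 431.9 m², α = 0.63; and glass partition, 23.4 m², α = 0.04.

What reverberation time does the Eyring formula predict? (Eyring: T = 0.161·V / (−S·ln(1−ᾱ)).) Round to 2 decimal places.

0.66 s

S = Σ Sᵢ = 1624.2 m².
Absorption A = 733.6×0.38 + 431.9×0.35 + 3.4×0.29 + 431.9×0.63 + 23.4×0.04 = 703.952 sabins.
Mean coefficient ᾱ = A/S = 0.4334.
−S·ln(1−ᾱ) = −1624.2 × ln(1 − 0.4334) = 922.711.
V = 28.6 × 15.1 × 8.7 = 3757.182 m³.
RT60 = 0.161 × 3757.182 / 922.711 = 0.66 s.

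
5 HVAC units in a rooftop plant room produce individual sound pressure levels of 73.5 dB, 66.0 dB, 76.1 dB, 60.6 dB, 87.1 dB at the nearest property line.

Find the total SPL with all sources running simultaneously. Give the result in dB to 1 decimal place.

87.6 dB

Σ 10^(Lᵢ/10) = 5.811e+08.
L_total = 10·log₁₀(5.811e+08) = 87.6 dB.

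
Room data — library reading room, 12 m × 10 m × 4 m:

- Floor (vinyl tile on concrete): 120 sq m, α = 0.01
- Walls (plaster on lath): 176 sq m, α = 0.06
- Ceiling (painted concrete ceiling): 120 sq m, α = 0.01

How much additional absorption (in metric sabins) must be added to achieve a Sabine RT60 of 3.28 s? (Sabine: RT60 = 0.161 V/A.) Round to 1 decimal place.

10.6 sabins

Summing Sᵢαᵢ: 1.200 + 10.560 + 1.200 → A₁ = 12.960 sabins.
Target A₂ = 0.161·480/3.28 = 23.561 sabins (V = 480 m³).
Additional absorption ΔA = 23.561 − 12.960 = 10.6 sabins.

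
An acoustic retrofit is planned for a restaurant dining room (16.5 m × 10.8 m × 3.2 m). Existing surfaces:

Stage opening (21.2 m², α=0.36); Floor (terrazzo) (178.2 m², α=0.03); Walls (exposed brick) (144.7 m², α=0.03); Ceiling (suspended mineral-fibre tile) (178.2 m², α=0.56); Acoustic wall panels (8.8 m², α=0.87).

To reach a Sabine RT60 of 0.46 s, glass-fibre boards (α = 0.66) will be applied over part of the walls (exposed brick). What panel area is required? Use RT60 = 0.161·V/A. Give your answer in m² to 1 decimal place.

A₁ = Σ Sᵢαᵢ = 21.2×0.36 + 178.2×0.03 + 144.7×0.03 + 178.2×0.56 + 8.8×0.87 = 124.767 sabins.
Required A₂ = 0.161·570.24/0.46 = 199.584 sabins.
Absorption to add: 199.584 − 124.767 = 74.817 sabins.
Net gain per m²: Δα = 0.66 − 0.03 = 0.63.
Area = ΔA/Δα = 74.817/0.63 = 118.8 m².

118.8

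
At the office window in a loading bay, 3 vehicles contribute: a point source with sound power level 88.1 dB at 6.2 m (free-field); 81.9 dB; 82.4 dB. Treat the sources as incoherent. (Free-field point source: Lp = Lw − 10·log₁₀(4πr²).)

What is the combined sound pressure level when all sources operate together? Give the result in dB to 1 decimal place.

Source at 6.2 m: Lp = 88.1 − 10·log₁₀(4π·6.2²) = 88.1 − 10·log₁₀(483.051) = 61.3 dB.
Converting to relative power and adding: 10^(61.3/10) + 10^(81.9/10) + 10^(82.4/10) = 3.3e+08.
L_total = 10·log₁₀(3.3e+08) = 85.2 dB.

85.2 dB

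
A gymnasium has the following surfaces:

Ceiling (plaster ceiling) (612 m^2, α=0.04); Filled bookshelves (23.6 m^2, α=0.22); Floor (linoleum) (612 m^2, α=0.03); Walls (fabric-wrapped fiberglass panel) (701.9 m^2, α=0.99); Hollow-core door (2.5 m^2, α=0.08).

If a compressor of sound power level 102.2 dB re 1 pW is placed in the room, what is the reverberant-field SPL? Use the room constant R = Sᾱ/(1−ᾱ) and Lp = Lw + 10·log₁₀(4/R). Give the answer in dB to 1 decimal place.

A = 743.113 sabins; S = 1952.0 m^2.
ᾱ = 743.113/1952.0 = 0.3807; R = Sᾱ/(1−ᾱ) = 743.113/(1−0.3807) = 1199.924 m^2.
Lp = Lw + 10 log₁₀(4/R) = 102.2 -24.77 = 77.4 dB.

77.4 dB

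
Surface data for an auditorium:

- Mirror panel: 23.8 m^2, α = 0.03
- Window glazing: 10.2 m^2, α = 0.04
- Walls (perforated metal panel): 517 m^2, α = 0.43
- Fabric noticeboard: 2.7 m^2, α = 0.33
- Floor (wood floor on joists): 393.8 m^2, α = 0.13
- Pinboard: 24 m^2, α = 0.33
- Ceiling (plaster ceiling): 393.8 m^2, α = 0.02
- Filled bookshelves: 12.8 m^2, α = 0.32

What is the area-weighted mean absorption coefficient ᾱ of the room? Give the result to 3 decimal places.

0.214

Total surface area S = 1378.1 m^2.
A = 23.8·0.03 + 10.2·0.04 + 517·0.43 + 2.7·0.33 + 393.8·0.13 + 24·0.33 + 393.8·0.02 + 12.8·0.32 = 295.409 sabins.
ᾱ = 295.409 / 1378.1 = 0.214.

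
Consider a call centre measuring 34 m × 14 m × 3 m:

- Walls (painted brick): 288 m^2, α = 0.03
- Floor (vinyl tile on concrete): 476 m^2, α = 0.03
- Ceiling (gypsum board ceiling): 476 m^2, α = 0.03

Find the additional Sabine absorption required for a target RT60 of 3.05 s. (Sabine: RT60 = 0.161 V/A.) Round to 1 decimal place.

Total absorption A₁ = 288*0.03 + 476*0.03 + 476*0.03
  = 8.640 + 14.280 + 14.280 = 37.200 m^2 sabins.
For T = 3.05 s, need A₂ = 0.161·V/T = 0.161·1428/3.05 = 75.380 sabins.
Additional absorption ΔA = 75.380 − 37.200 = 38.2 sabins.

38.2 sabins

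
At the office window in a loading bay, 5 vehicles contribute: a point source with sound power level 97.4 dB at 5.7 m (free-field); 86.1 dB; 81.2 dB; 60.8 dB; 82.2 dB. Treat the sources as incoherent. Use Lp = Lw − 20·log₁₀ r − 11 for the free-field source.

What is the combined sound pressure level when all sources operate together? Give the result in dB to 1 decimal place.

88.6 dB

Source at 5.7 m: Lp = 97.4 − 20·log₁₀(5.7) − 11 = 71.3 dB.
Sum in the linear (power) domain: Σ 10^(Lᵢ/10) = 10^(71.3/10) + 10^(86.1/10) + 10^(81.2/10) + 10^(60.8/10) + 10^(82.2/10) = 7.199e+08.
L_total = 10·log₁₀(7.199e+08) = 88.6 dB.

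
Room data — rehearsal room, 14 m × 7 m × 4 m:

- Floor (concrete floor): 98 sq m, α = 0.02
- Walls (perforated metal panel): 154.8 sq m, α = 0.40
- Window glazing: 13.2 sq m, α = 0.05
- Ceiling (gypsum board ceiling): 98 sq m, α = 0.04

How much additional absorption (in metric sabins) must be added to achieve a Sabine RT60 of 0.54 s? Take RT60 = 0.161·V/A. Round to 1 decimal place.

Equivalent absorption area: A₁ = 98·0.02 + 154.8·0.40 + 13.2·0.05 + 98·0.04 = 68.460 sq m.
V = 392 m³. Required absorption A₂ = 0.161 × 392 / 0.54 = 116.874 sabins.
Additional absorption ΔA = 116.874 − 68.460 = 48.4 sabins.

48.4 sabins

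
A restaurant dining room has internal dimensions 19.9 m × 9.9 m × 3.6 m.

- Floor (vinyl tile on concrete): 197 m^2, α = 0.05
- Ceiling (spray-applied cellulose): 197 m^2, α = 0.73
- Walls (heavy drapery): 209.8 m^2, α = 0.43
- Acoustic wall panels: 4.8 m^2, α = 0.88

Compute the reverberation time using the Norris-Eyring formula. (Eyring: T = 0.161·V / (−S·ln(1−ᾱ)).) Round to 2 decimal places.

0.36 sec

S = Σ Sᵢ = 608.6 m^2.
Σ(Sᵢαᵢ) = 197·0.05 + 197·0.73 + 209.8·0.43 + 4.8·0.88 = 248.098.
ᾱ = 248.098 / 608.6 = 0.4077.
Eyring denominator: −S ln(1−ᾱ) = 318.749.
V = 19.9 × 9.9 × 3.6 = 709.236 m³.
RT60 = 0.161 × 709.236 / 318.749 = 0.36 s.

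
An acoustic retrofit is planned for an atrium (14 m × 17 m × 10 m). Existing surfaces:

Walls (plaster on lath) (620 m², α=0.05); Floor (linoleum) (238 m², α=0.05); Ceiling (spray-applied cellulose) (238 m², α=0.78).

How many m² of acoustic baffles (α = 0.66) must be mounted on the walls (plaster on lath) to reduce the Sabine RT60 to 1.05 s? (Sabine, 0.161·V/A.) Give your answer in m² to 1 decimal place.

Summing Sᵢαᵢ: 31.000 + 11.900 + 185.640 → A₁ = 228.540 sabins.
V = 2380 m³. Target absorption A₂ = 0.161 × 2380 / 1.05 = 364.933 sabins.
Absorption to add: 364.933 − 228.540 = 136.393 sabins.
Each m² of panel replacing the walls (plaster on lath) adds (0.66 − 0.05) = 0.61 sabins.
Panel area = 136.393 / 0.61 = 223.6 m².

223.6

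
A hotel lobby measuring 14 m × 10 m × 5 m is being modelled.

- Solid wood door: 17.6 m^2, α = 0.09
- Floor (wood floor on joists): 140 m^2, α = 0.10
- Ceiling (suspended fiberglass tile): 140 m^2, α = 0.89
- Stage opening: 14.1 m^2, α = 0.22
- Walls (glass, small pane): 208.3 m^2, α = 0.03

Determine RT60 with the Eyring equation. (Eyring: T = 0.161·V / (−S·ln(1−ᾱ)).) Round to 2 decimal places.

S = Σ Sᵢ = 520.0 m^2.
Absorption A = 17.6·0.09 + 140·0.10 + 140·0.89 + 14.1·0.22 + 208.3·0.03 = 149.535 sabins.
Mean coefficient ᾱ = A/S = 0.2876.
−S·ln(1−ᾱ) = −520.0 × ln(1 − 0.2876) = 176.340.
V = 14 × 10 × 5 = 700 m³.
RT60 = 0.161 × 700 / 176.340 = 0.64 s.

0.64 sec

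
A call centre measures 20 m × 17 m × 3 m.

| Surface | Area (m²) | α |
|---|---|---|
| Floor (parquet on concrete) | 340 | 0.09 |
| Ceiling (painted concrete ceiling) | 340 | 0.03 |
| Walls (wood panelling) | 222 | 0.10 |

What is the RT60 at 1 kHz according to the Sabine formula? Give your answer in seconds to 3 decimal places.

2.607 seconds

Total absorption A = 340·0.09 + 340·0.03 + 222·0.10
  = 30.600 + 10.200 + 22.200 = 63.000 m² sabins.
Room volume: 1020 m³.
RT60 = 0.161 · V / A = 0.161 × 1020 / 63.000 = 2.607 s.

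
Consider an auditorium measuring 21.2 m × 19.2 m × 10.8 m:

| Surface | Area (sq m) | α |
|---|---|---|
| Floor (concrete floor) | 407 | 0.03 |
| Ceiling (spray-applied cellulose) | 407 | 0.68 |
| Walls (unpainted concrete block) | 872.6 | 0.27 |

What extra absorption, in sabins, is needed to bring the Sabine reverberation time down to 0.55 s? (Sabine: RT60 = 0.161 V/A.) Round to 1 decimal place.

762.3 sabins

Total absorption A₁ = 407·0.03 + 407·0.68 + 872.6·0.27
  = 12.210 + 276.760 + 235.602 = 524.572 sq m sabins.
For T = 0.55 s, need A₂ = 0.161·V/T = 0.161·4396.032/0.55 = 1286.838 sabins.
Additional absorption ΔA = 1286.838 − 524.572 = 762.3 sabins.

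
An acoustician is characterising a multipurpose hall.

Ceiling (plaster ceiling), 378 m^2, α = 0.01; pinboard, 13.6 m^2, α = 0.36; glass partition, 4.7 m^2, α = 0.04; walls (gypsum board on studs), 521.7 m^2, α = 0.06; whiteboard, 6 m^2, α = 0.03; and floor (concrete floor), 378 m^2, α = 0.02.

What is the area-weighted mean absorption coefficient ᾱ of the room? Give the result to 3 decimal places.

S = Σ Sᵢ = 378 + 13.6 + 4.7 + 521.7 + 6 + 378 = 1302.0 m^2.
A = 378·0.01 + 13.6·0.36 + 4.7·0.04 + 521.7·0.06 + 6·0.03 + 378·0.02 = 47.906 sabins.
ᾱ = A/S = 0.037.

0.037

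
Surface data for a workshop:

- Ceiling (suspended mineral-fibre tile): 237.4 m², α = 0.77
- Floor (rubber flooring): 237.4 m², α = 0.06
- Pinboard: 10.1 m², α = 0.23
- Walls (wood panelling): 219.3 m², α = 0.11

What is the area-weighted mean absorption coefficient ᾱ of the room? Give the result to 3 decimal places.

0.317

S = Σ Sᵢ = 237.4 + 237.4 + 10.1 + 219.3 = 704.2 m².
Σ(Sᵢαᵢ) = 237.4*0.77 + 237.4*0.06 + 10.1*0.23 + 219.3*0.11 = 223.488.
ᾱ = 223.488 / 704.2 = 0.317.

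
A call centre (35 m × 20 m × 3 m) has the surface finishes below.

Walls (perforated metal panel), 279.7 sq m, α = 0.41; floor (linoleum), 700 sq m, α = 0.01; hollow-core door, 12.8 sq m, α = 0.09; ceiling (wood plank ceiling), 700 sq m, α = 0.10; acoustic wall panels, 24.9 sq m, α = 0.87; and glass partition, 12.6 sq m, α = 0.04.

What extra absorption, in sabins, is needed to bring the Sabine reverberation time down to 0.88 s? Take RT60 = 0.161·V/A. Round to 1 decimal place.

169.2 sabins

Total absorption A₁ = 279.7×0.41 + 700×0.01 + 12.8×0.09 + 700×0.10 + 24.9×0.87 + 12.6×0.04
  = 114.677 + 7.000 + 1.152 + 70.000 + 21.663 + 0.504 = 214.996 sq m sabins.
V = 2100 m³. Required absorption A₂ = 0.161 × 2100 / 0.88 = 384.205 sabins.
ΔA = A₂ − A₁ = 384.205 − 214.996 = 169.2 sabins.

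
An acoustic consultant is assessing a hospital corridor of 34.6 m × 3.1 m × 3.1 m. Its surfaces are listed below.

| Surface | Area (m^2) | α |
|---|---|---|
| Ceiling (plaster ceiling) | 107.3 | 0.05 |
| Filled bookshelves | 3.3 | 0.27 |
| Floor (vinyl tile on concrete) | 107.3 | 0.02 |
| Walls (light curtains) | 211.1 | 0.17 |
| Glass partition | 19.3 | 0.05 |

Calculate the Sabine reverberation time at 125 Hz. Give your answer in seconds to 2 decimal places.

1.18 s

Equivalent absorption area: A = 107.3×0.05 + 3.3×0.27 + 107.3×0.02 + 211.1×0.17 + 19.3×0.05 = 45.254 m^2.
Room volume: 332.506 m³.
T = 0.161 V/A = 0.161·332.506/45.254 = 1.18 s.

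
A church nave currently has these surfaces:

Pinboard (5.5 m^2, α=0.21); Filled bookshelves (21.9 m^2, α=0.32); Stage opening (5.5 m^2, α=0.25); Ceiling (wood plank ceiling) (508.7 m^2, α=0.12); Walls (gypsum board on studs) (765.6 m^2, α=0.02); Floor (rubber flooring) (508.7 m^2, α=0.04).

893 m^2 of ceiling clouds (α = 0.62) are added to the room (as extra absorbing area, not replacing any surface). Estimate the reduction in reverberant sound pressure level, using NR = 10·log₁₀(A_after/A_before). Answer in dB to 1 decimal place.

A_before = Σ Sᵢαᵢ = 5.5·0.21 + 21.9·0.32 + 5.5·0.25 + 508.7·0.12 + 765.6·0.02 + 508.7·0.04 = 106.242 sabins.
Added absorption = 893 × 0.62 = 553.660 sabins.
A_after = 106.242 + 553.660 = 659.902 sabins.
NR = 10·log₁₀(659.902/106.242) = 7.9 dB.

7.9 dB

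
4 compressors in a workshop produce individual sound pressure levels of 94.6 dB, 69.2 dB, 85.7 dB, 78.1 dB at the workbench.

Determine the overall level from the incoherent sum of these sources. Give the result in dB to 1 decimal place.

Σ 10^(Lᵢ/10) = 3.328e+09.
L_total = 10·log₁₀(3.328e+09) = 95.2 dB.

95.2 dB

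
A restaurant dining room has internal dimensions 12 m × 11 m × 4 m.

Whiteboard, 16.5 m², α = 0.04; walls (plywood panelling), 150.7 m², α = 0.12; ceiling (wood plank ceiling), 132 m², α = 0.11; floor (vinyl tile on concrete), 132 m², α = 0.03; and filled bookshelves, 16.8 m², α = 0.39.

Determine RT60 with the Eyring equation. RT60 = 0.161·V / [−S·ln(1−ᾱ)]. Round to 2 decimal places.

1.85 sec

Total surface area S = 16.5 + 150.7 + 132 + 132 + 16.8 = 448.0 m².
Σ(Sᵢαᵢ) = 16.5·0.04 + 150.7·0.12 + 132·0.11 + 132·0.03 + 16.8·0.39 = 43.776.
ᾱ = 43.776 / 448.0 = 0.0977.
−S·ln(1−ᾱ) = −448.0 × ln(1 − 0.0977) = 46.058.
V = 12 × 11 × 4 = 528 m³.
T = 0.161·V/[−S·ln(1−ᾱ)] = 0.161·528/46.058 = 1.85 s.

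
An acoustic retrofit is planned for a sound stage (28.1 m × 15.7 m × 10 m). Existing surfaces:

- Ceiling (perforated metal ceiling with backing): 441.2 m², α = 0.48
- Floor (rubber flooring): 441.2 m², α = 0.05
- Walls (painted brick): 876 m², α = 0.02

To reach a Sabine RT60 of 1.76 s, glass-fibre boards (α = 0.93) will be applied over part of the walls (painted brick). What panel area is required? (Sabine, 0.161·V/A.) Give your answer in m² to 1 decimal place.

Equivalent absorption area: A₁ = 441.2·0.48 + 441.2·0.05 + 876·0.02 = 251.356 m².
V = 4411.7 m³. Target absorption A₂ = 0.161 × 4411.7 / 1.76 = 403.570 sabins.
ΔA needed = 403.570 − 251.356 = 152.214 sabins.
Each m² of panel replacing the walls (painted brick) adds (0.93 − 0.02) = 0.91 sabins.
Panel area = 152.214 / 0.91 = 167.3 m².

167.3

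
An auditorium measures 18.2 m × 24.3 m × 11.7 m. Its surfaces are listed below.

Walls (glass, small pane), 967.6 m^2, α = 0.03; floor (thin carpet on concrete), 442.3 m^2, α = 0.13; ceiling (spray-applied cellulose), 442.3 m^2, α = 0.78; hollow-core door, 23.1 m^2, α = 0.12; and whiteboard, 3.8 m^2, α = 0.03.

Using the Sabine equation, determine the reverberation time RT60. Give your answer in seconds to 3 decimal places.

Summing Sᵢαᵢ: 29.028 + 57.499 + 344.994 + 2.772 + 0.114 → A = 434.407 sabins.
V = 18.2·24.3·11.7 = 5174.442 m³.
T = 0.161 V/A = 0.161·5174.442/434.407 = 1.918 s.

1.918 seconds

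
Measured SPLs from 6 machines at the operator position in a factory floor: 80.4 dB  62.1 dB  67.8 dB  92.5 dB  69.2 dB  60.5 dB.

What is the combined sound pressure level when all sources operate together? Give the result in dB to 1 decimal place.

Σ 10^(Lᵢ/10) = 1.905e+09.
Back to dB: 10·log₁₀ Σ = 92.8 dB.

92.8 dB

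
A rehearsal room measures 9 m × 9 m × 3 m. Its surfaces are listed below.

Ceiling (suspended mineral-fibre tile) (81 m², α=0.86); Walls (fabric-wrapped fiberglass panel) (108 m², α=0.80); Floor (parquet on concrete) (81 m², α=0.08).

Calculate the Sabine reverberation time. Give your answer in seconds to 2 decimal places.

0.24 seconds

Summing Sᵢαᵢ: 69.660 + 86.400 + 6.480 → A = 162.540 sabins.
Volume V = 9 × 9 × 3 = 243 m³.
T = 0.161 V/A = 0.161·243/162.540 = 0.24 s.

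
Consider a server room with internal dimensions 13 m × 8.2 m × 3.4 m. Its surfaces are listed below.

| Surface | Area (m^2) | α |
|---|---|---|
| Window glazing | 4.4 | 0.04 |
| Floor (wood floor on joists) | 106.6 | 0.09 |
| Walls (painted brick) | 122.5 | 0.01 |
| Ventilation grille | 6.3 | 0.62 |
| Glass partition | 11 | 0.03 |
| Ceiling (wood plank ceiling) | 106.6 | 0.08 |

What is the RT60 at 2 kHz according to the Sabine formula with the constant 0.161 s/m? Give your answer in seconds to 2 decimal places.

A = Σ Sᵢαᵢ = 4.4×0.04 + 106.6×0.09 + 122.5×0.01 + 6.3×0.62 + 11×0.03 + 106.6×0.08 = 23.759 sabins.
Room volume: 362.44 m³.
T = 0.161 V/A = 0.161·362.44/23.759 = 2.46 s.

2.46 sec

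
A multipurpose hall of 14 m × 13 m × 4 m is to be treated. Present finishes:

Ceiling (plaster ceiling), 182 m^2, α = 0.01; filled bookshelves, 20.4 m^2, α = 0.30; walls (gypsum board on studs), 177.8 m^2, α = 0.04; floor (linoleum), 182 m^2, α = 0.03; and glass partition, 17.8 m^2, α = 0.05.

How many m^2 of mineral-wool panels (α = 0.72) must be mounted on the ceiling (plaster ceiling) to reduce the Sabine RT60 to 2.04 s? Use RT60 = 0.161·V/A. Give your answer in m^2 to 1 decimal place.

A₁ = Σ Sᵢαᵢ = 182·0.01 + 20.4·0.30 + 177.8·0.04 + 182·0.03 + 17.8·0.05 = 21.402 sabins.
V = 728 m³. Target absorption A₂ = 0.161 × 728 / 2.04 = 57.455 sabins.
ΔA needed = 57.455 − 21.402 = 36.053 sabins.
Net gain per m^2: Δα = 0.72 − 0.01 = 0.71.
Panel area = 36.053 / 0.71 = 50.8 m^2.

50.8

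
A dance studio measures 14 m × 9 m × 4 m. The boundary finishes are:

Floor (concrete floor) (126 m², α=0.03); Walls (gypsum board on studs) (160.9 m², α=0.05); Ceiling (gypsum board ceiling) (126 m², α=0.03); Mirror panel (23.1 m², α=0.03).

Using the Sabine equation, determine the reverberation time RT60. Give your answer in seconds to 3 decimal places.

Equivalent absorption area: A = 126·0.03 + 160.9·0.05 + 126·0.03 + 23.1·0.03 = 16.298 m².
V = 14·9·4 = 504 m³.
T = 0.161 V/A = 0.161·504/16.298 = 4.979 s.

4.979 s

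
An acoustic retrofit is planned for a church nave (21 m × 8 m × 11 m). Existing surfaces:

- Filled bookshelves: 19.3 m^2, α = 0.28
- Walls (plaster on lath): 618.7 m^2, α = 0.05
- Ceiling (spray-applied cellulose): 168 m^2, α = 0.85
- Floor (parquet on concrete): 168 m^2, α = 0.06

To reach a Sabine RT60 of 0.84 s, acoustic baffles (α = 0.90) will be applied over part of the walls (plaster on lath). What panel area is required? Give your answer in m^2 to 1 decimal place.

194.1

A₁ = Σ Sᵢαᵢ = 19.3*0.28 + 618.7*0.05 + 168*0.85 + 168*0.06 = 189.219 sabins.
Required A₂ = 0.161·1848/0.84 = 354.200 sabins.
Absorption to add: 354.200 − 189.219 = 164.981 sabins.
Each m^2 of panel replacing the walls (plaster on lath) adds (0.90 − 0.05) = 0.85 sabins.
Panel area = 164.981 / 0.85 = 194.1 m^2.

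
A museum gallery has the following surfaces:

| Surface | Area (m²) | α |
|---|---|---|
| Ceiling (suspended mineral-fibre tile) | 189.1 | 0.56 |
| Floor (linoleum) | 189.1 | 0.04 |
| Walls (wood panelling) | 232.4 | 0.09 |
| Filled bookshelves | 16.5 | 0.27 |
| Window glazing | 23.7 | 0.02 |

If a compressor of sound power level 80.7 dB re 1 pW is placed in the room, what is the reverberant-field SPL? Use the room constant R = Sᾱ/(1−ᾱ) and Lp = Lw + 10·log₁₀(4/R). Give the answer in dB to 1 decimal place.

A = 139.305 sabins; S = 650.8 m².
ᾱ = 139.305/650.8 = 0.2141; R = Sᾱ/(1−ᾱ) = 139.305/(1−0.2141) = 177.255 m².
Lp = 80.7 + 10·log₁₀(4/177.255) = 80.7 + (-16.47) = 64.2 dB.

64.2 dB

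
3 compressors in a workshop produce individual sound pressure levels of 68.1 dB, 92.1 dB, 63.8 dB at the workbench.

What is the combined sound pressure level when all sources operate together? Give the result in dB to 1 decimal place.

Sum in the linear (power) domain: Σ 10^(Lᵢ/10) = 10^(68.1/10) + 10^(92.1/10) + 10^(63.8/10) = 1.631e+09.
Back to dB: 10·log₁₀ Σ = 92.1 dB.

92.1 dB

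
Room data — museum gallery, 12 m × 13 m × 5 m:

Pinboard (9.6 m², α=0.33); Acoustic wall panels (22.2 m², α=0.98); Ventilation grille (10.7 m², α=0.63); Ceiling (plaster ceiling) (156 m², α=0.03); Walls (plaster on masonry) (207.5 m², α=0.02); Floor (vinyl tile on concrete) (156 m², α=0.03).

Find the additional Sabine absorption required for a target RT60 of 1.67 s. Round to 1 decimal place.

30.0 sabins

Summing Sᵢαᵢ: 3.168 + 21.756 + 6.741 + 4.680 + 4.150 + 4.680 → A₁ = 45.175 sabins.
V = 780 m³. Required absorption A₂ = 0.161 × 780 / 1.67 = 75.198 sabins.
Additional absorption ΔA = 75.198 − 45.175 = 30.0 sabins.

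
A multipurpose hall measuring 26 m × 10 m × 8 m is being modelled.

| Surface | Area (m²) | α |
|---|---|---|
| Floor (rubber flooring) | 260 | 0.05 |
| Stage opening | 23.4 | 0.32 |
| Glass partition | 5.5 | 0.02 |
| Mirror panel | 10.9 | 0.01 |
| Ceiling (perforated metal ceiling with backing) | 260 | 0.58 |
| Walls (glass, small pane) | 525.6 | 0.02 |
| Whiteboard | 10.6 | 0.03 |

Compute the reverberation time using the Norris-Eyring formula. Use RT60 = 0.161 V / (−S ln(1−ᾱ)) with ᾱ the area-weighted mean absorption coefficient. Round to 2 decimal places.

1.68 s

S = Σ Sᵢ = 1096.0 m².
Σ(Sᵢαᵢ) = 260·0.05 + 23.4·0.32 + 5.5·0.02 + 10.9·0.01 + 260·0.58 + 525.6·0.02 + 10.6·0.03 = 182.337.
Mean coefficient ᾱ = A/S = 0.1664.
−S·ln(1−ᾱ) = −1096.0 × ln(1 − 0.1664) = 199.474.
V = 26 × 10 × 8 = 2080 m³.
RT60 = 0.161 × 2080 / 199.474 = 1.68 s.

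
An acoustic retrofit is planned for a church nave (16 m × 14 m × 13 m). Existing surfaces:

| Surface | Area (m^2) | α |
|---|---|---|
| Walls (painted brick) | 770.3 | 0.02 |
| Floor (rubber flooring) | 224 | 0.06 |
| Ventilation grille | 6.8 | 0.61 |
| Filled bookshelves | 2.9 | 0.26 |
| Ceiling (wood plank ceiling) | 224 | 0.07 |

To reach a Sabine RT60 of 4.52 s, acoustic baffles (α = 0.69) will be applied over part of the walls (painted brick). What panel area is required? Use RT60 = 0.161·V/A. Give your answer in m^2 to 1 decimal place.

81.0

Summing Sᵢαᵢ: 15.406 + 13.440 + 4.148 + 0.754 + 15.680 → A₁ = 49.428 sabins.
V = 2912 m³. Target absorption A₂ = 0.161 × 2912 / 4.52 = 103.724 sabins.
ΔA needed = 103.724 − 49.428 = 54.296 sabins.
Net gain per m^2: Δα = 0.69 − 0.02 = 0.67.
Panel area = 54.296 / 0.67 = 81.0 m^2.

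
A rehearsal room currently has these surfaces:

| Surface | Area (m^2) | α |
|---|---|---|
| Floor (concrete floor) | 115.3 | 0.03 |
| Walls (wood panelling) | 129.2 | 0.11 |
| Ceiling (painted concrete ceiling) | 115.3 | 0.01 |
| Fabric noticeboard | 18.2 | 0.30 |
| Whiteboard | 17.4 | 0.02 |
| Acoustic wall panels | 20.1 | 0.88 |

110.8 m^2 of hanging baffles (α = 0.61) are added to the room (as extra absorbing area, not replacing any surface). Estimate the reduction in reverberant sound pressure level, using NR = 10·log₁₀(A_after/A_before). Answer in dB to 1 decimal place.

A_before = Σ Sᵢαᵢ = 115.3×0.03 + 129.2×0.11 + 115.3×0.01 + 18.2×0.30 + 17.4×0.02 + 20.1×0.88 = 42.320 sabins.
Added absorption = 110.8 × 0.61 = 67.588 sabins.
A_after = 42.320 + 67.588 = 109.908 sabins.
Reduction = 10 log₁₀(A_after/A_before) = 10 log₁₀(2.5971) = 4.1 dB.

4.1 dB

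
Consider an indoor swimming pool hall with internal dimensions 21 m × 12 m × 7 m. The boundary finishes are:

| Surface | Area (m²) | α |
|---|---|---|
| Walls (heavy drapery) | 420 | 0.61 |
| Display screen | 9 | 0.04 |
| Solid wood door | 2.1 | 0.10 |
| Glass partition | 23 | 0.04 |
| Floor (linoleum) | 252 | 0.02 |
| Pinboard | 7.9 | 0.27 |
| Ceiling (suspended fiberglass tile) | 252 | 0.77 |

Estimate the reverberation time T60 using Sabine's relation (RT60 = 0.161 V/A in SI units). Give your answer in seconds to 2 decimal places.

Total absorption A = 420·0.61 + 9·0.04 + 2.1·0.10 + 23·0.04 + 252·0.02 + 7.9·0.27 + 252·0.77
  = 256.200 + 0.360 + 0.210 + 0.920 + 5.040 + 2.133 + 194.040 = 458.903 m² sabins.
V = 21·12·7 = 1764 m³.
Sabine: RT60 = 0.161 × 1764 / 458.903 = 0.62 s.

0.62 seconds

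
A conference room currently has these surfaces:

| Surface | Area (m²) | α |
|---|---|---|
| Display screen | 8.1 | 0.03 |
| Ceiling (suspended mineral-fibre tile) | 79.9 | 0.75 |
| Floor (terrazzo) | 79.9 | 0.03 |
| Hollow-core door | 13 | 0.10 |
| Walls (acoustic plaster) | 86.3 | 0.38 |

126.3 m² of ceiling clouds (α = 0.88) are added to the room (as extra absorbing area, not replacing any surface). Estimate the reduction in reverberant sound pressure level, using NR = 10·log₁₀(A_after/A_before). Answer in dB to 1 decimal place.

A_before = Σ Sᵢαᵢ = 8.1·0.03 + 79.9·0.75 + 79.9·0.03 + 13·0.10 + 86.3·0.38 = 96.659 sabins.
Treatment contributes 126.3·0.88 = 111.144 sabins.
New total A_after = 207.803 sabins.
NR = 10·log₁₀(207.803/96.659) = 3.3 dB.

3.3 dB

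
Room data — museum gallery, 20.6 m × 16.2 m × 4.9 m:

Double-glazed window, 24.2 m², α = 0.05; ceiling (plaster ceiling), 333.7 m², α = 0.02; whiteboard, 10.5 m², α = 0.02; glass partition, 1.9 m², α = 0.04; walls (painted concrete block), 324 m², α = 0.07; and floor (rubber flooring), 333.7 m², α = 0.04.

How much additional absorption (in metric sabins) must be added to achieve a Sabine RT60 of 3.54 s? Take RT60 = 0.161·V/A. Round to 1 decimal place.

Summing Sᵢαᵢ: 1.210 + 6.674 + 0.210 + 0.076 + 22.680 + 13.348 → A₁ = 44.198 sabins.
V = 1635.228 m³. Required absorption A₂ = 0.161 × 1635.228 / 3.54 = 74.371 sabins.
ΔA = A₂ − A₁ = 74.371 − 44.198 = 30.2 sabins.

30.2 sabins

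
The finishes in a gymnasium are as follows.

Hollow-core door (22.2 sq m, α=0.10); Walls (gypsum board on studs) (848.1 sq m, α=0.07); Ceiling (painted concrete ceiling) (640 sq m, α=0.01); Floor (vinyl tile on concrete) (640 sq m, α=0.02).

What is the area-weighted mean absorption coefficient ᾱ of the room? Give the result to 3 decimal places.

0.038

S = Σ Sᵢ = 22.2 + 848.1 + 640 + 640 = 2150.3 sq m.
Σ(Sᵢαᵢ) = 22.2·0.10 + 848.1·0.07 + 640·0.01 + 640·0.02 = 80.787.
ᾱ = 80.787 / 2150.3 = 0.038.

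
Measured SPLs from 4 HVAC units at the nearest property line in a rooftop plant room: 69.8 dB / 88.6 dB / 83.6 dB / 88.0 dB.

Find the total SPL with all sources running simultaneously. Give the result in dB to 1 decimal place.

Σ 10^(Lᵢ/10) = 1.594e+09.
Combined level = 10 log₁₀(1.594e+09) = 92.0 dB.

92.0 dB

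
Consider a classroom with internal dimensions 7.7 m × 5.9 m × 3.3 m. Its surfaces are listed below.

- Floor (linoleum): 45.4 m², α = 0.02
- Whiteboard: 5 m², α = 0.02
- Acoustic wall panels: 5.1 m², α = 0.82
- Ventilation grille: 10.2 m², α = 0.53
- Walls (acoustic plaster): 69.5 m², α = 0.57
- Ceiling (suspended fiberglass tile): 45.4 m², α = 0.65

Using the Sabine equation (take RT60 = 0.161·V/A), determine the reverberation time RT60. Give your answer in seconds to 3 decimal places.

A = Σ Sᵢαᵢ = 45.4·0.02 + 5·0.02 + 5.1·0.82 + 10.2·0.53 + 69.5·0.57 + 45.4·0.65 = 79.721 sabins.
Volume V = 7.7 × 5.9 × 3.3 = 149.919 m³.
Sabine: RT60 = 0.161 × 149.919 / 79.721 = 0.303 s.

0.303 s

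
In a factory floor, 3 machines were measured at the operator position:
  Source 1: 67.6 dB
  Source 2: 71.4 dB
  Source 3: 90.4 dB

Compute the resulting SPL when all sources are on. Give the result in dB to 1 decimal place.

90.5 dB

Converting to relative power and adding: 10^(67.6/10) + 10^(71.4/10) + 10^(90.4/10) = 1.116e+09.
Back to dB: 10·log₁₀ Σ = 90.5 dB.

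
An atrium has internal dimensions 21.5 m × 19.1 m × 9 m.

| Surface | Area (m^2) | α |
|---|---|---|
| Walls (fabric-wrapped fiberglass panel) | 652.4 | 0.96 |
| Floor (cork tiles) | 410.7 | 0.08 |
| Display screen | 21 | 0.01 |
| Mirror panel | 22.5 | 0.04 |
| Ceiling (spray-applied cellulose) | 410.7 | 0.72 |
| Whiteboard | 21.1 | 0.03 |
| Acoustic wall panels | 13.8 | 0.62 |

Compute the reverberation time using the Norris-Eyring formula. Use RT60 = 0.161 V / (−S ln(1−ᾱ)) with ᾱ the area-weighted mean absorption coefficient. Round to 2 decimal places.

S = Σ Sᵢ = 1552.2 m^2.
Σ(Sᵢαᵢ) = 652.4·0.96 + 410.7·0.08 + 21·0.01 + 22.5·0.04 + 410.7·0.72 + 21.1·0.03 + 13.8·0.62 = 965.163.
ᾱ = 965.163 / 1552.2 = 0.6218.
−S·ln(1−ᾱ) = −1552.2 × ln(1 − 0.6218) = 1509.254.
V = 21.5 × 19.1 × 9 = 3695.85 m³.
T = 0.161·V/[−S·ln(1−ᾱ)] = 0.161·3695.85/1509.254 = 0.39 s.

0.39 s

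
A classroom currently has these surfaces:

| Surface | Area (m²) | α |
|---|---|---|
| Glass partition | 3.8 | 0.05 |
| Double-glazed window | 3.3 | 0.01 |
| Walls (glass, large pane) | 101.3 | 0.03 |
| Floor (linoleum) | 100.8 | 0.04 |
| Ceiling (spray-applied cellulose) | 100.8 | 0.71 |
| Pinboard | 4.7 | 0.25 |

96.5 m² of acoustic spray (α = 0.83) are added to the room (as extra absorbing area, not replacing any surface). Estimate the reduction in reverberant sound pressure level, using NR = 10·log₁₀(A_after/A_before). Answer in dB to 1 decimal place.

Equivalent absorption area: A_before = 3.8*0.05 + 3.3*0.01 + 101.3*0.03 + 100.8*0.04 + 100.8*0.71 + 4.7*0.25 = 80.037 m².
Treatment contributes 96.5·0.83 = 80.095 sabins.
New total A_after = 160.132 sabins.
Reduction = 10 log₁₀(A_after/A_before) = 10 log₁₀(2.0007) = 3.0 dB.

3.0 dB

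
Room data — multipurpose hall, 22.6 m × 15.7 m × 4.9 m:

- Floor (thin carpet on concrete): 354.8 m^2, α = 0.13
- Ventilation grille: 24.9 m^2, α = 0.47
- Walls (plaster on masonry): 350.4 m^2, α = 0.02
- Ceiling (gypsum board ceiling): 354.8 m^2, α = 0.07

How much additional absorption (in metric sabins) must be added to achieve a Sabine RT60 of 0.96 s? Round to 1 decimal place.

201.9 sabins

Summing Sᵢαᵢ: 46.124 + 11.703 + 7.008 + 24.836 → A₁ = 89.671 sabins.
V = 1738.618 m³. Required absorption A₂ = 0.161 × 1738.618 / 0.96 = 291.581 sabins.
Shortfall: 291.581 − 89.671 = 201.9 sabins.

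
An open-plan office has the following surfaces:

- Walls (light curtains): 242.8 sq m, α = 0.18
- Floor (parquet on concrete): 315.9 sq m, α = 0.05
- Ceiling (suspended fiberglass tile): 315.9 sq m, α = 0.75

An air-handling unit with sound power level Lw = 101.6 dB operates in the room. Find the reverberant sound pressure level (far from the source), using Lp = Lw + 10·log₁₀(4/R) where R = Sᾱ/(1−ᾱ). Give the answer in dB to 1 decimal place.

81.1 dB

Σ(Sᵢαᵢ) = 242.8·0.18 + 315.9·0.05 + 315.9·0.75 = 296.424; total area S = 874.6 sq m.
ᾱ = 296.424/874.6 = 0.3389; R = Sᾱ/(1−ᾱ) = 296.424/(1−0.3389) = 448.380 sq m.
Lp = Lw + 10 log₁₀(4/R) = 101.6 -20.50 = 81.1 dB.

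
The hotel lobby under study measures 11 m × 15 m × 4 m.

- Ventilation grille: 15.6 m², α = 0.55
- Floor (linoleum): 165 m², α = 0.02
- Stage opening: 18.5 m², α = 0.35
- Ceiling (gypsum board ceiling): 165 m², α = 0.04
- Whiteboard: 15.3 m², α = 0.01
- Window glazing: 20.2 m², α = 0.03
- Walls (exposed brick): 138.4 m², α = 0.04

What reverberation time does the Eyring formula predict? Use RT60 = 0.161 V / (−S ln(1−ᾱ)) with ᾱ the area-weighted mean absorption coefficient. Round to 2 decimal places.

3.30 s

Total surface area S = 15.6 + 165 + 18.5 + 165 + 15.3 + 20.2 + 138.4 = 538.0 m².
Absorption A = 15.6×0.55 + 165×0.02 + 18.5×0.35 + 165×0.04 + 15.3×0.01 + 20.2×0.03 + 138.4×0.04 = 31.250 sabins.
Mean coefficient ᾱ = A/S = 0.0581.
Eyring denominator: −S ln(1−ᾱ) = 32.203.
V = 11 × 15 × 4 = 660 m³.
T = 0.161·V/[−S·ln(1−ᾱ)] = 0.161·660/32.203 = 3.30 s.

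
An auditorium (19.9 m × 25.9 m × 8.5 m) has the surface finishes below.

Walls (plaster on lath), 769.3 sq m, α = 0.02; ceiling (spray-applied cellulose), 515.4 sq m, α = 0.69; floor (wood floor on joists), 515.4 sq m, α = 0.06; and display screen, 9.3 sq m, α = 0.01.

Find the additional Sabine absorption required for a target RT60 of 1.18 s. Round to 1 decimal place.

A₁ = Σ Sᵢαᵢ = 769.3*0.02 + 515.4*0.69 + 515.4*0.06 + 9.3*0.01 = 402.029 sabins.
For T = 1.18 s, need A₂ = 0.161·V/T = 0.161·4380.985/1.18 = 597.745 sabins.
Shortfall: 597.745 − 402.029 = 195.7 sabins.

195.7 sabins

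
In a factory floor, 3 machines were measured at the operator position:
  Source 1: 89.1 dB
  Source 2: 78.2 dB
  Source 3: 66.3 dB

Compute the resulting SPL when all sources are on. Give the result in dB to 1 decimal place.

Sum in the linear (power) domain: Σ 10^(Lᵢ/10) = 10^(89.1/10) + 10^(78.2/10) + 10^(66.3/10) = 8.832e+08.
Back to dB: 10·log₁₀ Σ = 89.5 dB.

89.5 dB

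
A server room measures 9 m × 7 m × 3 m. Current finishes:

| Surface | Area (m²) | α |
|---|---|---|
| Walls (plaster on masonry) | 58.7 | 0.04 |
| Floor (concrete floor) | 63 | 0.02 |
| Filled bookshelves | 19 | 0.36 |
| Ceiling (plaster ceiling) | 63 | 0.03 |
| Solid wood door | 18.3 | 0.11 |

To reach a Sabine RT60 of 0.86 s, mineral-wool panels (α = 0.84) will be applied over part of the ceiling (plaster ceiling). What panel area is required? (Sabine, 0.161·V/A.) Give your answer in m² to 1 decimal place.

26.0

A₁ = Σ Sᵢαᵢ = 58.7·0.04 + 63·0.02 + 19·0.36 + 63·0.03 + 18.3·0.11 = 14.351 sabins.
V = 189 m³. Target absorption A₂ = 0.161 × 189 / 0.86 = 35.383 sabins.
ΔA needed = 35.383 − 14.351 = 21.032 sabins.
Each m² of panel replacing the ceiling (plaster ceiling) adds (0.84 − 0.03) = 0.81 sabins.
Panel area = 21.032 / 0.81 = 26.0 m².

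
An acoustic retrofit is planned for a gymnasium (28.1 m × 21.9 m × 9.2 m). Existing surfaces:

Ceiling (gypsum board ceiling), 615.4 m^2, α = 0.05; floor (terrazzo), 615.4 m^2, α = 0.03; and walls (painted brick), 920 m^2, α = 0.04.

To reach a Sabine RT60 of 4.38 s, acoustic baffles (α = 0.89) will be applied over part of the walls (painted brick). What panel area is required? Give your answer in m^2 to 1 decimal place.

143.6

Total absorption A₁ = 615.4×0.05 + 615.4×0.03 + 920×0.04
  = 30.770 + 18.462 + 36.800 = 86.032 m^2 sabins.
Required A₂ = 0.161·5661.588/4.38 = 208.109 sabins.
ΔA needed = 208.109 − 86.032 = 122.077 sabins.
Net gain per m^2: Δα = 0.89 − 0.04 = 0.85.
Panel area = 122.077 / 0.85 = 143.6 m^2.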